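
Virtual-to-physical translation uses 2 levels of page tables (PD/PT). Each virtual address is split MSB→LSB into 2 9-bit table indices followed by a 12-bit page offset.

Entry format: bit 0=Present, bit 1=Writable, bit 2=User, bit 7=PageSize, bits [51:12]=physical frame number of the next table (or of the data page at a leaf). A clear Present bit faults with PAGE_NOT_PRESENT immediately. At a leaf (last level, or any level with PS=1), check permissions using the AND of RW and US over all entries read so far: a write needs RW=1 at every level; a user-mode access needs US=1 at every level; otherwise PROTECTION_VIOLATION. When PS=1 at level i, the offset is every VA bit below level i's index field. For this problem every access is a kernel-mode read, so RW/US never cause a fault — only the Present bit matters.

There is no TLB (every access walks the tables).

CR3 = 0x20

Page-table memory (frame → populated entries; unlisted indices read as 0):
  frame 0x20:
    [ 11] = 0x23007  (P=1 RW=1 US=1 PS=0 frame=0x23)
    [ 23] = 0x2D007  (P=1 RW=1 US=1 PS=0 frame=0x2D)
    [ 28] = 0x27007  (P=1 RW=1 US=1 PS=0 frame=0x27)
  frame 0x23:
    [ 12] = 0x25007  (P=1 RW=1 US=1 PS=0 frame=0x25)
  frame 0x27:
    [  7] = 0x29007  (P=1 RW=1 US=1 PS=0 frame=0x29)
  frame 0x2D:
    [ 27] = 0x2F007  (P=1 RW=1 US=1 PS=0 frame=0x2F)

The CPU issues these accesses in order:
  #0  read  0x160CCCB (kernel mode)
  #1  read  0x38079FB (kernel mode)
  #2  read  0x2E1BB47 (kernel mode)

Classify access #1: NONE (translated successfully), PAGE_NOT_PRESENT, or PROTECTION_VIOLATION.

Walk each access:
#0 VA=0x160CCCB (r,kernel):
  lvl0: tbl 0x20, slot 11 ⇒ 0x23007 (P1/RW1/US1/PS0)
  lvl1: tbl 0x23, slot 12 ⇒ 0x25007 (P1/RW1/US1/PS0)
  → PA=0x25CCB  (2 entries read)
#1 VA=0x38079FB (r,kernel):
  lvl0: tbl 0x20, slot 28 ⇒ 0x27007 (P1/RW1/US1/PS0)
  lvl1: tbl 0x27, slot 7 ⇒ 0x29007 (P1/RW1/US1/PS0)
  → PA=0x299FB  (2 entries read)
#2 VA=0x2E1BB47 (r,kernel):
  lvl0: tbl 0x20, slot 23 ⇒ 0x2D007 (P1/RW1/US1/PS0)
  lvl1: tbl 0x2D, slot 27 ⇒ 0x2F007 (P1/RW1/US1/PS0)
  → PA=0x2FB47  (2 entries read)

Access #1 fault: NONE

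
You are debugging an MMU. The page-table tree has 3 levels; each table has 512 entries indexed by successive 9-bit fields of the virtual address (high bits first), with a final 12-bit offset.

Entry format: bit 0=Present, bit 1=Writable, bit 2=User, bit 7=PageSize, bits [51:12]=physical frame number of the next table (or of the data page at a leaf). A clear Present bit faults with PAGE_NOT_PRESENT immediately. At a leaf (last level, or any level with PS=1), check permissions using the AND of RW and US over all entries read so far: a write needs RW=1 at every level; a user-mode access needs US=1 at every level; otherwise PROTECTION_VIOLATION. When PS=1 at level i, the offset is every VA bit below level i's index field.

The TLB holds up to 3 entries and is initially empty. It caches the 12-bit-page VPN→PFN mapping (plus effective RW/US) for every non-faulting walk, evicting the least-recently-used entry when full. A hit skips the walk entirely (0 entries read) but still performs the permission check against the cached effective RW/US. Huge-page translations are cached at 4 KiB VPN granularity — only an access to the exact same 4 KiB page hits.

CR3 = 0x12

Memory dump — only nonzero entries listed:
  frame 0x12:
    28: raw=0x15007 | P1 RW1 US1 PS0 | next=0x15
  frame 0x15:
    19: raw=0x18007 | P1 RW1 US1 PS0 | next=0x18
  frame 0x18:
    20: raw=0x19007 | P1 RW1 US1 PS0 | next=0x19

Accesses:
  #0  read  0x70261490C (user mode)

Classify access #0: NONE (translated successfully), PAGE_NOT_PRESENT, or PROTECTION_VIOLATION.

Trace:
#0 VA=0x70261490C (r,user):
  L0 @0x12[28] → 0x15007  P=1,RW=1,US=1,PS=0
  L1 @0x15[19] → 0x18007  P=1,RW=1,US=1,PS=0
  L2 @0x18[20] → 0x19007  P=1,RW=1,US=1,PS=0
  ✓ 0x1990C  — 3 lookups

Access #0 fault: NONE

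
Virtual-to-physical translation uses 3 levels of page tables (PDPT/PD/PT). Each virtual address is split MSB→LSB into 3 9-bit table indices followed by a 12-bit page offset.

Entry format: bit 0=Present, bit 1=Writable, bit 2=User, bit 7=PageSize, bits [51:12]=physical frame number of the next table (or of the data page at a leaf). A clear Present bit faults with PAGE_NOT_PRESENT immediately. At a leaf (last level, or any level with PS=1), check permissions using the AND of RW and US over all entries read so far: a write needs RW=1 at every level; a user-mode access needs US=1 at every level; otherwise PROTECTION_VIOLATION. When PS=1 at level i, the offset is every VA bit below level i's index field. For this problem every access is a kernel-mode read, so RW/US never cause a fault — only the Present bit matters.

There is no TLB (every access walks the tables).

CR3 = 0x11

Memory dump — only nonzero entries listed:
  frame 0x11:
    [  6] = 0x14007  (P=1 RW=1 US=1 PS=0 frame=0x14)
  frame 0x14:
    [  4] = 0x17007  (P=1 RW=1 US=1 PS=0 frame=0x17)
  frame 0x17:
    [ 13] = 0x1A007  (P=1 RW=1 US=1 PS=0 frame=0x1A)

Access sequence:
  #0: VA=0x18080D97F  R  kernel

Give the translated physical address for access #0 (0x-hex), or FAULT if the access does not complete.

Trace:
#0 VA=0x18080D97F (r,kernel):
  L0 @0x11[6] → 0x14007  P=1,RW=1,US=1,PS=0
  L1 @0x14[4] → 0x17007  P=1,RW=1,US=1,PS=0
  L2 @0x17[13] → 0x1A007  P=1,RW=1,US=1,PS=0
  ⇒ phys 0x1A97F  [3 reads]

Access #0 PA: 0x1A97F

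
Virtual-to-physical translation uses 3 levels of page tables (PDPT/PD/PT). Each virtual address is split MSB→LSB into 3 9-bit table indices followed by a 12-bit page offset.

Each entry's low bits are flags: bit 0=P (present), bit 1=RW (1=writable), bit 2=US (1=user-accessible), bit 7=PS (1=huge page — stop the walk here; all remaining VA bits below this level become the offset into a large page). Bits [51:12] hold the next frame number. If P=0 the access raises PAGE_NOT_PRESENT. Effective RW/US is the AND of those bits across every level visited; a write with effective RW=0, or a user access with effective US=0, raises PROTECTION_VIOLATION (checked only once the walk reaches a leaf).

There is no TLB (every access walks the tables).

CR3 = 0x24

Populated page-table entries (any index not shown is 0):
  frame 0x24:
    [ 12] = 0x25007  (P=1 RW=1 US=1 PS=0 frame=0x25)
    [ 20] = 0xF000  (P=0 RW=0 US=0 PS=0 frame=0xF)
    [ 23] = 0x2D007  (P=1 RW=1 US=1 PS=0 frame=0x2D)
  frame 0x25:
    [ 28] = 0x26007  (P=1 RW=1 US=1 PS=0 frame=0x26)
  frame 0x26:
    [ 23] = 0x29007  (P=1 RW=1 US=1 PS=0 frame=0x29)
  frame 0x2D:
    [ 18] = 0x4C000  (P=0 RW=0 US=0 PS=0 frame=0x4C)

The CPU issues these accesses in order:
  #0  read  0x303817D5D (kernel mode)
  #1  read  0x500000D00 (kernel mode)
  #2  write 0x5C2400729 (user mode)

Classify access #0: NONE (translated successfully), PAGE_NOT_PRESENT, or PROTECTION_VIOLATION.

Walk each access:
#0 VA=0x303817D5D (r,kernel):
  [0] read 0x24 idx=12: raw=0x25007 flags P=1 W=1 U=1 S=0
  [1] read 0x25 idx=28: raw=0x26007 flags P=1 W=1 U=1 S=0
  [2] read 0x26 idx=23: raw=0x29007 flags P=1 W=1 U=1 S=0
  → PA=0x29D5D  (3 entries read)
#1 VA=0x500000D00 (r,kernel):
  [0] read 0x24 idx=20: raw=0xF000 flags P=0 W=0 U=0 S=0
  ✗ PAGE_NOT_PRESENT  [1 reads]
#2 VA=0x5C2400729 (w,user):
  [0] read 0x24 idx=23: raw=0x2D007 flags P=1 W=1 U=1 S=0
  [1] read 0x2D idx=18: raw=0x4C000 flags P=0 W=0 U=0 S=0
  ✗ PAGE_NOT_PRESENT  [2 reads]

Access #0 fault: NONE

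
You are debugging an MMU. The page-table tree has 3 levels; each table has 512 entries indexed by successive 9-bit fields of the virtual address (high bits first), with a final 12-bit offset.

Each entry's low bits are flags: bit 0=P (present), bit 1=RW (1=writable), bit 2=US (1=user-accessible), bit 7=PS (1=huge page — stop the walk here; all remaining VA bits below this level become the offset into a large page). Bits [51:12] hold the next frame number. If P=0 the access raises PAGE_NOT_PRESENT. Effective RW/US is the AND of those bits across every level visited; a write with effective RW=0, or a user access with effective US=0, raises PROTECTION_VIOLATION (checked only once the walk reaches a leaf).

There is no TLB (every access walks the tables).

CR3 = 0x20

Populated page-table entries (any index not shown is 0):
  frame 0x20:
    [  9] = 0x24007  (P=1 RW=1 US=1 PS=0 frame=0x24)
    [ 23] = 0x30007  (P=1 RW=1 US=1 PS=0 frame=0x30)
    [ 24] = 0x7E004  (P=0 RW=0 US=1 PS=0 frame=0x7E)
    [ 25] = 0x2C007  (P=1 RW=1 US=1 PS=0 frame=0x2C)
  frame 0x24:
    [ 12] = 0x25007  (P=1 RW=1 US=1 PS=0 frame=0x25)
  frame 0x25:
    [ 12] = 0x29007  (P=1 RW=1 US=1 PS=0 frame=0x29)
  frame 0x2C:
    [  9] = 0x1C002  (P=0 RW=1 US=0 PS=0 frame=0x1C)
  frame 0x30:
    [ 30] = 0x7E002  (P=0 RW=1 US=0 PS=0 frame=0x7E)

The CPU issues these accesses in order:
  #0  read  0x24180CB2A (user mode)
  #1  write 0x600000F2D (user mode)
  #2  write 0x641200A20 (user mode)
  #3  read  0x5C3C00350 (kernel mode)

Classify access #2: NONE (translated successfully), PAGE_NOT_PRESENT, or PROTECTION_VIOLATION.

Per-access translation:
#0 VA=0x24180CB2A (r,user):
  L0 @0x20[9] → 0x24007  P=1,RW=1,US=1,PS=0
  L1 @0x24[12] → 0x25007  P=1,RW=1,US=1,PS=0
  L2 @0x25[12] → 0x29007  P=1,RW=1,US=1,PS=0
  ⇒ phys 0x29B2A  [3 reads]
#1 VA=0x600000F2D (w,user):
  L0 @0x20[24] → 0x7E004  P=0,RW=0,US=1,PS=0
  → PAGE_NOT_PRESENT  (1 entries read)
#2 VA=0x641200A20 (w,user):
  L0 @0x20[25] → 0x2C007  P=1,RW=1,US=1,PS=0
  L1 @0x2C[9] → 0x1C002  P=0,RW=1,US=0,PS=0
  → PAGE_NOT_PRESENT  (2 entries read)
#3 VA=0x5C3C00350 (r,kernel):
  L0 @0x20[23] → 0x30007  P=1,RW=1,US=1,PS=0
  L1 @0x30[30] → 0x7E002  P=0,RW=1,US=0,PS=0
  → PAGE_NOT_PRESENT  (2 entries read)

Access #2 fault: PAGE_NOT_PRESENT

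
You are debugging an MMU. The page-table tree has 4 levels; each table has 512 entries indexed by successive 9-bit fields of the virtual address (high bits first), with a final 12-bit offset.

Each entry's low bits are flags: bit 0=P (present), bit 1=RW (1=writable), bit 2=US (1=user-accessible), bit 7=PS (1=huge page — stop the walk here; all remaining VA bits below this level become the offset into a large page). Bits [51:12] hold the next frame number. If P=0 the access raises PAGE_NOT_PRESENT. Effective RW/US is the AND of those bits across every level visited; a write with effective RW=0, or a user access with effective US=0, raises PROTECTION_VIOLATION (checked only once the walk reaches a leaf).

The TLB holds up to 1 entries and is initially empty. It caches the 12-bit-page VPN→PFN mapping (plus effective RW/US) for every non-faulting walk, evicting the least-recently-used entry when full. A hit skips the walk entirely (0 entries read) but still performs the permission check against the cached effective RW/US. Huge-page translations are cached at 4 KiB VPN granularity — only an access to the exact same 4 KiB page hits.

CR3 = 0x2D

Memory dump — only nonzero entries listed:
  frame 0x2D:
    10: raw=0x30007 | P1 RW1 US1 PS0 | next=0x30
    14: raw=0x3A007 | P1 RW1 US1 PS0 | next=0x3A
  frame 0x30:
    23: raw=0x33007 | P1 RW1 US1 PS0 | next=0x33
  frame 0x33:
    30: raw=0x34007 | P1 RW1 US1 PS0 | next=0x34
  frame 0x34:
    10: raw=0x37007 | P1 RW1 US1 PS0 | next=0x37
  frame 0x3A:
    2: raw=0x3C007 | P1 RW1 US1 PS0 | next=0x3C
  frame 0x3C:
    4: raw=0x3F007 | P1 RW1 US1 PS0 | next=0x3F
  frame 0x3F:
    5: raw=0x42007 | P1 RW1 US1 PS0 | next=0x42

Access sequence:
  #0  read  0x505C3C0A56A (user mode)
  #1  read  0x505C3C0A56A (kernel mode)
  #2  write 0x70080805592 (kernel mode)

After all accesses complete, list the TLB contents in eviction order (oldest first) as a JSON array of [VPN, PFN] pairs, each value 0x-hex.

Per-access translation:
#0 VA=0x505C3C0A56A (r,user):
  [0] read 0x2D idx=10: raw=0x30007 flags P=1 W=1 U=1 S=0
  [1] read 0x30 idx=23: raw=0x33007 flags P=1 W=1 U=1 S=0
  [2] read 0x33 idx=30: raw=0x34007 flags P=1 W=1 U=1 S=0
  [3] read 0x34 idx=10: raw=0x37007 flags P=1 W=1 U=1 S=0
  ✓ 0x3756A  — 4 lookups
#1 VA=0x505C3C0A56A (r,kernel):
  TLB hit vpn=0x505C3C0A → PA=0x3756A
#2 VA=0x70080805592 (w,kernel):
  [0] read 0x2D idx=14: raw=0x3A007 flags P=1 W=1 U=1 S=0
  [1] read 0x3A idx=2: raw=0x3C007 flags P=1 W=1 U=1 S=0
  [2] read 0x3C idx=4: raw=0x3F007 flags P=1 W=1 U=1 S=0
  [3] read 0x3F idx=5: raw=0x42007 flags P=1 W=1 U=1 S=0
  ✓ 0x42592  — 4 lookups

TLB: [["0x70080805", "0x42"]]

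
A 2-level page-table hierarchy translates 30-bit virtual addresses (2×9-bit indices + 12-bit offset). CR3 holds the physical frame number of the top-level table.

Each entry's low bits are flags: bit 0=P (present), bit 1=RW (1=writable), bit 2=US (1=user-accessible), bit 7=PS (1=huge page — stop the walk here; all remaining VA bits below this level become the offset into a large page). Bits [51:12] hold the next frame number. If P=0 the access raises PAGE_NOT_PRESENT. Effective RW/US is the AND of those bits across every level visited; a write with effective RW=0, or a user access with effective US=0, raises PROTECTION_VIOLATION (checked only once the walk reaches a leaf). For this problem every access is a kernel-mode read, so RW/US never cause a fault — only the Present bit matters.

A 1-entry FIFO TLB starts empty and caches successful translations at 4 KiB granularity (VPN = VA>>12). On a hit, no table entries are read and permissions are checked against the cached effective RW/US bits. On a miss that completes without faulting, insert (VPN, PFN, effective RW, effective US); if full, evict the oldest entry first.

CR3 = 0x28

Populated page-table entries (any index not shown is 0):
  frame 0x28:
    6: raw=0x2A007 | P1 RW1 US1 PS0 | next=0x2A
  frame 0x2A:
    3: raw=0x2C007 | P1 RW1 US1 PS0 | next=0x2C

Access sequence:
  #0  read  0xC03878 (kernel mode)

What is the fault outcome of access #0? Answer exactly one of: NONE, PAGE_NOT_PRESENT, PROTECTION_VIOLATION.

Walk each access:
#0 VA=0xC03878 (r,kernel):
  lvl0: tbl 0x28, slot 6 ⇒ 0x2A007 (P1/RW1/US1/PS0)
  lvl1: tbl 0x2A, slot 3 ⇒ 0x2C007 (P1/RW1/US1/PS0)
  → PA=0x2C878  (2 entries read)

Access #0 fault: NONE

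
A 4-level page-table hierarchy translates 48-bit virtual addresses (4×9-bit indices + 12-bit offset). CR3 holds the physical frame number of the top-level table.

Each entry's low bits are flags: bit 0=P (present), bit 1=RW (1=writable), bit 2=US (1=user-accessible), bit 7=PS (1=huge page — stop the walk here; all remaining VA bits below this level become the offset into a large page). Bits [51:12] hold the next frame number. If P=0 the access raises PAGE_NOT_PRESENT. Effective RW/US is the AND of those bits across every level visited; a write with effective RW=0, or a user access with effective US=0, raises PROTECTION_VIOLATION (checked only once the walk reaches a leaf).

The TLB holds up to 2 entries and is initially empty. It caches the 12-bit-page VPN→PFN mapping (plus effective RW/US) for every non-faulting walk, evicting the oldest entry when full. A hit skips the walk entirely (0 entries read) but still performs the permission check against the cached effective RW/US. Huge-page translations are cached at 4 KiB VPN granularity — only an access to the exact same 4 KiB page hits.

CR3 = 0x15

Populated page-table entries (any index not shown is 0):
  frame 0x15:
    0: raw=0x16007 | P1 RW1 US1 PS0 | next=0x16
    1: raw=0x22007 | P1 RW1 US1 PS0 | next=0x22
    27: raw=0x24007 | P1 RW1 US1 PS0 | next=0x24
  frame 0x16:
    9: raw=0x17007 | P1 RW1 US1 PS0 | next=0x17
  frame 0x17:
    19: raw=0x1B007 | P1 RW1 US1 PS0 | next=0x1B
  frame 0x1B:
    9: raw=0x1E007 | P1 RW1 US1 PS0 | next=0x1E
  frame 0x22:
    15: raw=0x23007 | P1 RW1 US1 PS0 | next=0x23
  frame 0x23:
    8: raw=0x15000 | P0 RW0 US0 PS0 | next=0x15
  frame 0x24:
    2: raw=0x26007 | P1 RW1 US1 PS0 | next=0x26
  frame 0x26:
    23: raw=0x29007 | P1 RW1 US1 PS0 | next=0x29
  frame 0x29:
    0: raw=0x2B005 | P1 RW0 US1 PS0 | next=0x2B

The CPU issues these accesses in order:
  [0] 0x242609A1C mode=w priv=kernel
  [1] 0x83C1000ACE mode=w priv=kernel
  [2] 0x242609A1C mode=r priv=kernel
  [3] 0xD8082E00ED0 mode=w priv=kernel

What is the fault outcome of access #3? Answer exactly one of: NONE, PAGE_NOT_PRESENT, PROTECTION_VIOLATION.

Per-access translation:
#0 VA=0x242609A1C (w,kernel):
  [0] read 0x15 idx=0: raw=0x16007 flags P=1 W=1 U=1 S=0
  [1] read 0x16 idx=9: raw=0x17007 flags P=1 W=1 U=1 S=0
  [2] read 0x17 idx=19: raw=0x1B007 flags P=1 W=1 U=1 S=0
  [3] read 0x1B idx=9: raw=0x1E007 flags P=1 W=1 U=1 S=0
  ✓ 0x1EA1C  — 4 lookups
#1 VA=0x83C1000ACE (w,kernel):
  [0] read 0x15 idx=1: raw=0x22007 flags P=1 W=1 U=1 S=0
  [1] read 0x22 idx=15: raw=0x23007 flags P=1 W=1 U=1 S=0
  [2] read 0x23 idx=8: raw=0x15000 flags P=0 W=0 U=0 S=0
  ✗ PAGE_NOT_PRESENT  [3 reads]
#2 VA=0x242609A1C (r,kernel):
  TLB hit vpn=0x242609 → PA=0x1EA1C
#3 VA=0xD8082E00ED0 (w,kernel):
  [0] read 0x15 idx=27: raw=0x24007 flags P=1 W=1 U=1 S=0
  [1] read 0x24 idx=2: raw=0x26007 flags P=1 W=1 U=1 S=0
  [2] read 0x26 idx=23: raw=0x29007 flags P=1 W=1 U=1 S=0
  [3] read 0x29 idx=0: raw=0x2B005 flags P=1 W=0 U=1 S=0
  ✗ PROTECTION_VIOLATION  [4 reads]

Access #3 fault: PROTECTION_VIOLATION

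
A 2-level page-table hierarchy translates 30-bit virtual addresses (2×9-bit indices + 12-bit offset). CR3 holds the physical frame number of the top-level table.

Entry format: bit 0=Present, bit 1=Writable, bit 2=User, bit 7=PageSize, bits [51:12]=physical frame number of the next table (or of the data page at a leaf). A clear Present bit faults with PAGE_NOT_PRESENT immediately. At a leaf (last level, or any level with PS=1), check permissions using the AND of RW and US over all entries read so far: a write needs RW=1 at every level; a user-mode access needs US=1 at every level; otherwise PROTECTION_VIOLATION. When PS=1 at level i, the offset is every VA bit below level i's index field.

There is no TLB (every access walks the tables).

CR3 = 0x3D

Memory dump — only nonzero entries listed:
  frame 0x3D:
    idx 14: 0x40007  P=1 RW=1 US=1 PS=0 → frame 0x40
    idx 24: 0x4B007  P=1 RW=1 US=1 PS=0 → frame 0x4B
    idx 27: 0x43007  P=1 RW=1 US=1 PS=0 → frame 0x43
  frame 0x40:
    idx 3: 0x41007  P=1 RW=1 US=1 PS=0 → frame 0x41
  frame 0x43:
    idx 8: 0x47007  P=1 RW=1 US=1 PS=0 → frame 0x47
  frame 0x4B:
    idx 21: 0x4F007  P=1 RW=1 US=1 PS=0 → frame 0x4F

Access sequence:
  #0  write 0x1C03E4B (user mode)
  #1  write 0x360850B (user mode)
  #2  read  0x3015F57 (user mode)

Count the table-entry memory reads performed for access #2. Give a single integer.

Per-access translation:
#0 VA=0x1C03E4B (w,user):
  L0 @0x3D[14] → 0x40007  P=1,RW=1,US=1,PS=0
  L1 @0x40[3] → 0x41007  P=1,RW=1,US=1,PS=0
  ⇒ phys 0x41E4B  [2 reads]
#1 VA=0x360850B (w,user):
  L0 @0x3D[27] → 0x43007  P=1,RW=1,US=1,PS=0
  L1 @0x43[8] → 0x47007  P=1,RW=1,US=1,PS=0
  ⇒ phys 0x4750B  [2 reads]
#2 VA=0x3015F57 (r,user):
  L0 @0x3D[24] → 0x4B007  P=1,RW=1,US=1,PS=0
  L1 @0x4B[21] → 0x4F007  P=1,RW=1,US=1,PS=0
  ⇒ phys 0x4FF57  [2 reads]

Entries read for #2: 2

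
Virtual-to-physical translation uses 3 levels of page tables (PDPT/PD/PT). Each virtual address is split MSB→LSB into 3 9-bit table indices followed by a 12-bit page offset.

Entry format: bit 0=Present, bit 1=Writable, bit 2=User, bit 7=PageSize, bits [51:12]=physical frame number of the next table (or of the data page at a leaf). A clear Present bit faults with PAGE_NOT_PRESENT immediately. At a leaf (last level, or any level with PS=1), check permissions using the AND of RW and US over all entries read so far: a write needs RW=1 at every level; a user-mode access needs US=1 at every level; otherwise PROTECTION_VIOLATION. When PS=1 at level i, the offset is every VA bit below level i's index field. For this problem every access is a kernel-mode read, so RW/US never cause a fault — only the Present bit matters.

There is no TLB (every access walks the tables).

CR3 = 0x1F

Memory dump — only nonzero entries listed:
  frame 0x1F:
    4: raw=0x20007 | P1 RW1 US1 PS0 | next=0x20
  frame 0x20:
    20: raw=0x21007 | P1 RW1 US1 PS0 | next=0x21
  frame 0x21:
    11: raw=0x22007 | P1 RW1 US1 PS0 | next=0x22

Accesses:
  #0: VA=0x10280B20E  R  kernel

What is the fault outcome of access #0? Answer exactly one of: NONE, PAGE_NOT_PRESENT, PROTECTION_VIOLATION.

Trace:
#0 VA=0x10280B20E (r,kernel):
  lvl0: tbl 0x1F, slot 4 ⇒ 0x20007 (P1/RW1/US1/PS0)
  lvl1: tbl 0x20, slot 20 ⇒ 0x21007 (P1/RW1/US1/PS0)
  lvl2: tbl 0x21, slot 11 ⇒ 0x22007 (P1/RW1/US1/PS0)
  ⇒ phys 0x2220E  [3 reads]

Access #0 fault: NONE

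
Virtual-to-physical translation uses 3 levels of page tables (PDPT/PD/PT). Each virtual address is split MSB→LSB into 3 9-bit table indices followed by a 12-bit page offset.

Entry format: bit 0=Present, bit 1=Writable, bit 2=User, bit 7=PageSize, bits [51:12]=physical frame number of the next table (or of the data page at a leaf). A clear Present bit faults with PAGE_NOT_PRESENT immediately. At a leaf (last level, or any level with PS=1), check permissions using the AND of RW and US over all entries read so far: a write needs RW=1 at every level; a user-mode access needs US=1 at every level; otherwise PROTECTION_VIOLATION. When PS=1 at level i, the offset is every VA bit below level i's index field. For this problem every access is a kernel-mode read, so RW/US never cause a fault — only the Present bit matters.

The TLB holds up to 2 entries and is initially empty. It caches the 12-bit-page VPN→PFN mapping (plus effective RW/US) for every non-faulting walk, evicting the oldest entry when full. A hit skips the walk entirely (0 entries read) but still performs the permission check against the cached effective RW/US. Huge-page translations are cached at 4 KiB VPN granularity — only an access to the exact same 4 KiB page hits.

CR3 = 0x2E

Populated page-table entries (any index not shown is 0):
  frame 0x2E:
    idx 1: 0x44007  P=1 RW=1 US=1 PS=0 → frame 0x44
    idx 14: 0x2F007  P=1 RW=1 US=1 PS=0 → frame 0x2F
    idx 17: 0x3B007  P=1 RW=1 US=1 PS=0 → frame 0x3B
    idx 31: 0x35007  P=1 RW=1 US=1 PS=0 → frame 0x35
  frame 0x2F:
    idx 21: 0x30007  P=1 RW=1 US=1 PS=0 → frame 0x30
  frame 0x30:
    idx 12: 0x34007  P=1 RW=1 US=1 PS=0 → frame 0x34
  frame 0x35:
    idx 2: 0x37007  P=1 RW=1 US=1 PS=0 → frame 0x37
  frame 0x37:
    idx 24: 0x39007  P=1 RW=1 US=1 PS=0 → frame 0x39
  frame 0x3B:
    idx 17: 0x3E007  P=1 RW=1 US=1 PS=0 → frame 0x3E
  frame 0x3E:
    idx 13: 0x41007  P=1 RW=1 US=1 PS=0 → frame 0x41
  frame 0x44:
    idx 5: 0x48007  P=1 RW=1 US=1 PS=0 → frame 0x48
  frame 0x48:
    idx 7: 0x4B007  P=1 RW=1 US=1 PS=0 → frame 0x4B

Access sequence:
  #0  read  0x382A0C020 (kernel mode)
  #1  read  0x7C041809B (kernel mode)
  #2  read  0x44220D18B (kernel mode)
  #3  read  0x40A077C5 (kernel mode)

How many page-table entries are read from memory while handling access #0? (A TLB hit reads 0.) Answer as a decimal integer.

Walk each access:
#0 VA=0x382A0C020 (r,kernel):
  lvl0: tbl 0x2E, slot 14 ⇒ 0x2F007 (P1/RW1/US1/PS0)
  lvl1: tbl 0x2F, slot 21 ⇒ 0x30007 (P1/RW1/US1/PS0)
  lvl2: tbl 0x30, slot 12 ⇒ 0x34007 (P1/RW1/US1/PS0)
  → PA=0x34020  (3 entries read)
#1 VA=0x7C041809B (r,kernel):
  lvl0: tbl 0x2E, slot 31 ⇒ 0x35007 (P1/RW1/US1/PS0)
  lvl1: tbl 0x35, slot 2 ⇒ 0x37007 (P1/RW1/US1/PS0)
  lvl2: tbl 0x37, slot 24 ⇒ 0x39007 (P1/RW1/US1/PS0)
  → PA=0x3909B  (3 entries read)
#2 VA=0x44220D18B (r,kernel):
  lvl0: tbl 0x2E, slot 17 ⇒ 0x3B007 (P1/RW1/US1/PS0)
  lvl1: tbl 0x3B, slot 17 ⇒ 0x3E007 (P1/RW1/US1/PS0)
  lvl2: tbl 0x3E, slot 13 ⇒ 0x41007 (P1/RW1/US1/PS0)
  → PA=0x4118B  (3 entries read)
#3 VA=0x40A077C5 (r,kernel):
  lvl0: tbl 0x2E, slot 1 ⇒ 0x44007 (P1/RW1/US1/PS0)
  lvl1: tbl 0x44, slot 5 ⇒ 0x48007 (P1/RW1/US1/PS0)
  lvl2: tbl 0x48, slot 7 ⇒ 0x4B007 (P1/RW1/US1/PS0)
  → PA=0x4B7C5  (3 entries read)

Entries read for #0: 3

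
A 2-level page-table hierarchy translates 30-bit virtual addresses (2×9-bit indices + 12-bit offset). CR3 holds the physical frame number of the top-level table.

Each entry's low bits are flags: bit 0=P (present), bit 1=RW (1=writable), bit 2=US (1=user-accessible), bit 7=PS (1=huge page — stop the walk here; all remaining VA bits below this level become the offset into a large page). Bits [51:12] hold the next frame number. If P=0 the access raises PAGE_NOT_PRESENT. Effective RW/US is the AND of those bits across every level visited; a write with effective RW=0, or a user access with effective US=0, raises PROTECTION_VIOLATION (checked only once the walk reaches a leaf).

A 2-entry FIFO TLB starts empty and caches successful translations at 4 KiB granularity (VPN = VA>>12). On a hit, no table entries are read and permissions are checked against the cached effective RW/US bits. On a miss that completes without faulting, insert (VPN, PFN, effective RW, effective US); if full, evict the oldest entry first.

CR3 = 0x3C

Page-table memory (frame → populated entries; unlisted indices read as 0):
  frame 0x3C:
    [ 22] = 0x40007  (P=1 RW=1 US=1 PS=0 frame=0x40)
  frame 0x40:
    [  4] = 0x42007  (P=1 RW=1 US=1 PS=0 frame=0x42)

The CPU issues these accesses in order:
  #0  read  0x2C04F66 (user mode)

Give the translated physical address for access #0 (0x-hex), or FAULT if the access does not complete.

Trace:
#0 VA=0x2C04F66 (r,user):
  L0: frame=0x3C idx=22 entry=0x40007 [P=1 RW=1 US=1 PS=0]
  L1: frame=0x40 idx=4 entry=0x42007 [P=1 RW=1 US=1 PS=0]
  ⇒ phys 0x42F66  [2 reads]

Access #0 PA: 0x42F66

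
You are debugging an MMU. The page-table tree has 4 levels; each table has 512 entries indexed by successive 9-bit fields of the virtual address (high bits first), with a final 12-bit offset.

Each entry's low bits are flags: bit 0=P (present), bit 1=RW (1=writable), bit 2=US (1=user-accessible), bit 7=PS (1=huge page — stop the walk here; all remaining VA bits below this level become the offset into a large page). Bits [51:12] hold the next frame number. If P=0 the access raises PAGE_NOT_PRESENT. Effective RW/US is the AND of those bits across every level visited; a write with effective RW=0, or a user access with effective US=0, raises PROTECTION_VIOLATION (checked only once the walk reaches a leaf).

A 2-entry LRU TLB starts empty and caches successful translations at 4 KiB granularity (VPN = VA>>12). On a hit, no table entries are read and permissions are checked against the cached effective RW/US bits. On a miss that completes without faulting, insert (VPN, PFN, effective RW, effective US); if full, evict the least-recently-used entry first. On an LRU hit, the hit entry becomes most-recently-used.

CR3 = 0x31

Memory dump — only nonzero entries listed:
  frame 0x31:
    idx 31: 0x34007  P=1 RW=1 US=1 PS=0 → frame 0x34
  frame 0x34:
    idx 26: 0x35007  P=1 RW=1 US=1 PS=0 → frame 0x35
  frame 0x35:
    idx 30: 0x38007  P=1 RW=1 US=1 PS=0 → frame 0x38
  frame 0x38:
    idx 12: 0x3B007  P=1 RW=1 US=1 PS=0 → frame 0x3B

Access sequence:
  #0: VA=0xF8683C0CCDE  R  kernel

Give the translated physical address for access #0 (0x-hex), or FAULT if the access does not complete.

Per-access translation:
#0 VA=0xF8683C0CCDE (r,kernel):
  [0] read 0x31 idx=31: raw=0x34007 flags P=1 W=1 U=1 S=0
  [1] read 0x34 idx=26: raw=0x35007 flags P=1 W=1 U=1 S=0
  [2] read 0x35 idx=30: raw=0x38007 flags P=1 W=1 U=1 S=0
  [3] read 0x38 idx=12: raw=0x3B007 flags P=1 W=1 U=1 S=0
  ⇒ phys 0x3BCDE  [4 reads]

Access #0 PA: 0x3BCDE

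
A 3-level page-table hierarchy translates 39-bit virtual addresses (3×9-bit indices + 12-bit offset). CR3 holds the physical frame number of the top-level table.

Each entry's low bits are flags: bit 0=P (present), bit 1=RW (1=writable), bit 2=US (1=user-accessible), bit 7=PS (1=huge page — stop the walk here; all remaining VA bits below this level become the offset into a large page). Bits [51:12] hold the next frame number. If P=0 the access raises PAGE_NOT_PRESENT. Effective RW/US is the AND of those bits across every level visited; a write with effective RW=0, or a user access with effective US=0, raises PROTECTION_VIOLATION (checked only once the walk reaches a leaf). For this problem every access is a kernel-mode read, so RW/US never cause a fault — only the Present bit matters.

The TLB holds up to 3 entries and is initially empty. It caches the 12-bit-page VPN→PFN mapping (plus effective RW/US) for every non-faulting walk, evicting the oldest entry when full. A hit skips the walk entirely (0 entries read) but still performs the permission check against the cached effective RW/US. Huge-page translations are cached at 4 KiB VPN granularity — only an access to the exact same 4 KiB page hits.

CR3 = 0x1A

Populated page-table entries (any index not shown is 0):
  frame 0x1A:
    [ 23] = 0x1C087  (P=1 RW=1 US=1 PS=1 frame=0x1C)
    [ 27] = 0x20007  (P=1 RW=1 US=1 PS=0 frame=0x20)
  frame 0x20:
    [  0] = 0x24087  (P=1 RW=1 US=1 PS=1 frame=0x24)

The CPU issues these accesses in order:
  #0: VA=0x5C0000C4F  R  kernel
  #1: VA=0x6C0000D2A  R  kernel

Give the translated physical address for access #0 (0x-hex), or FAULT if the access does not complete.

Per-access translation:
#0 VA=0x5C0000C4F (r,kernel):
  lvl0: tbl 0x1A, slot 23 ⇒ 0x1C087 (P1/RW1/US1/PS1)
  ⇒ phys 0x1CC4F (huge @L0)  [1 reads]
#1 VA=0x6C0000D2A (r,kernel):
  lvl0: tbl 0x1A, slot 27 ⇒ 0x20007 (P1/RW1/US1/PS0)
  lvl1: tbl 0x20, slot 0 ⇒ 0x24087 (P1/RW1/US1/PS1)
  ⇒ phys 0x24D2A (huge @L1)  [2 reads]

Access #0 PA: 0x1CC4F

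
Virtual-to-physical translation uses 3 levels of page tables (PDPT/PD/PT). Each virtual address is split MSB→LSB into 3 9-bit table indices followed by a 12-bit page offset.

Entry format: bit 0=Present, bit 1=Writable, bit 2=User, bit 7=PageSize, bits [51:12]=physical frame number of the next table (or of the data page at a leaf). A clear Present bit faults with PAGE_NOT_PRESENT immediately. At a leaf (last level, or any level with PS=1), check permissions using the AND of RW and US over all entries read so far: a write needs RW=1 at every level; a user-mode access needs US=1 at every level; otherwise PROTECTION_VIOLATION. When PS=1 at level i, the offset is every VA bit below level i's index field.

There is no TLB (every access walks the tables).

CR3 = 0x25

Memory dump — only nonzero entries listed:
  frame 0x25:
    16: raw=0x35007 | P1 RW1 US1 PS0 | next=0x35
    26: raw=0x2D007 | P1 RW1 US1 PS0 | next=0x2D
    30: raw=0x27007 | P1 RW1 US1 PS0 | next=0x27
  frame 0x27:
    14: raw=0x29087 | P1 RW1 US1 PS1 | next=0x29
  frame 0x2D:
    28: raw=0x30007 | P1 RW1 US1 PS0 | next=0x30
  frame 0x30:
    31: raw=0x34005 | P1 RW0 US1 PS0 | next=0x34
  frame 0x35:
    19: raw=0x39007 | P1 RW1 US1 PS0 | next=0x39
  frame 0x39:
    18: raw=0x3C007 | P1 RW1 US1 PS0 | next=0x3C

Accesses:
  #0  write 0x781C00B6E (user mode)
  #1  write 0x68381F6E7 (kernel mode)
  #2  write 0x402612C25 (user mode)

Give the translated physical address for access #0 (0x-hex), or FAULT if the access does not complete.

Per-access translation:
#0 VA=0x781C00B6E (w,user):
  L0 @0x25[30] → 0x27007  P=1,RW=1,US=1,PS=0
  L1 @0x27[14] → 0x29087  P=1,RW=1,US=1,PS=1
  → PA=0x29B6E (huge @L1)  (2 entries read)
#1 VA=0x68381F6E7 (w,kernel):
  L0 @0x25[26] → 0x2D007  P=1,RW=1,US=1,PS=0
  L1 @0x2D[28] → 0x30007  P=1,RW=1,US=1,PS=0
  L2 @0x30[31] → 0x34005  P=1,RW=0,US=1,PS=0
  ⇒ fault: PROTECTION_VIOLATION  — 3 lookups
#2 VA=0x402612C25 (w,user):
  L0 @0x25[16] → 0x35007  P=1,RW=1,US=1,PS=0
  L1 @0x35[19] → 0x39007  P=1,RW=1,US=1,PS=0
  L2 @0x39[18] → 0x3C007  P=1,RW=1,US=1,PS=0
  → PA=0x3CC25  (3 entries read)

Access #0 PA: 0x29B6E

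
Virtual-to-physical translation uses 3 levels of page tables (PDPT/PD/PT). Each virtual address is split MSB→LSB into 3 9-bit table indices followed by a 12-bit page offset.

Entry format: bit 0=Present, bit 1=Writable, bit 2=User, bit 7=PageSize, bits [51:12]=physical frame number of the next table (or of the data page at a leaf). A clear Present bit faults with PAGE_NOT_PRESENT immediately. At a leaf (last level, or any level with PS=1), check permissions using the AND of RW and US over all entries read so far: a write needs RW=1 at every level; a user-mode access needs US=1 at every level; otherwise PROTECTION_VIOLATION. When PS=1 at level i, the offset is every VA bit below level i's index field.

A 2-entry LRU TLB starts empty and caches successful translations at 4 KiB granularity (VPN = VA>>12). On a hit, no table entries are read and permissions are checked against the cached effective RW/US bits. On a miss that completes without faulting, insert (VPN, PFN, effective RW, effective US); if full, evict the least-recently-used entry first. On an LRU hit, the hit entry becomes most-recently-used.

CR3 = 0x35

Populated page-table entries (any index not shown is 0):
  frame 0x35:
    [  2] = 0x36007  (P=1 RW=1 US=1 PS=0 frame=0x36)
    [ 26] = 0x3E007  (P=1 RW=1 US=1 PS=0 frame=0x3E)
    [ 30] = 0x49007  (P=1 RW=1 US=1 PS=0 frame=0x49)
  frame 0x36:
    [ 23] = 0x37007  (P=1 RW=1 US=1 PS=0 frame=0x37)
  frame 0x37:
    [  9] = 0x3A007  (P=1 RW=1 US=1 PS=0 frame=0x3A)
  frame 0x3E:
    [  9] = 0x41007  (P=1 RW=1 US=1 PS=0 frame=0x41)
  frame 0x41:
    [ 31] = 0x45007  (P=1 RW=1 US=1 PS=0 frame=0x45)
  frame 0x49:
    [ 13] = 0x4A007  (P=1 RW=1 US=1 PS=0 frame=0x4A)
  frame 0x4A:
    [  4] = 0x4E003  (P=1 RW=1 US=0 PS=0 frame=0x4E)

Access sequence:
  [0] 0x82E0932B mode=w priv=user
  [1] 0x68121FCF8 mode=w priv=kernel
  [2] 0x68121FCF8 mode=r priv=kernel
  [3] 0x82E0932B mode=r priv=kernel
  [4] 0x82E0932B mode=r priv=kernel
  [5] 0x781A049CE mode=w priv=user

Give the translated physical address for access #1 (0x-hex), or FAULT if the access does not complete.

Per-access translation:
#0 VA=0x82E0932B (w,user):
  L0: frame=0x35 idx=2 entry=0x36007 [P=1 RW=1 US=1 PS=0]
  L1: frame=0x36 idx=23 entry=0x37007 [P=1 RW=1 US=1 PS=0]
  L2: frame=0x37 idx=9 entry=0x3A007 [P=1 RW=1 US=1 PS=0]
  → PA=0x3A32B  (3 entries read)
#1 VA=0x68121FCF8 (w,kernel):
  L0: frame=0x35 idx=26 entry=0x3E007 [P=1 RW=1 US=1 PS=0]
  L1: frame=0x3E idx=9 entry=0x41007 [P=1 RW=1 US=1 PS=0]
  L2: frame=0x41 idx=31 entry=0x45007 [P=1 RW=1 US=1 PS=0]
  → PA=0x45CF8  (3 entries read)
#2 VA=0x68121FCF8 (r,kernel):
  TLB hit vpn=0x68121F → PA=0x45CF8
#3 VA=0x82E0932B (r,kernel):
  TLB hit vpn=0x82E09 → PA=0x3A32B
#4 VA=0x82E0932B (r,kernel):
  TLB hit vpn=0x82E09 → PA=0x3A32B
#5 VA=0x781A049CE (w,user):
  L0: frame=0x35 idx=30 entry=0x49007 [P=1 RW=1 US=1 PS=0]
  L1: frame=0x49 idx=13 entry=0x4A007 [P=1 RW=1 US=1 PS=0]
  L2: frame=0x4A idx=4 entry=0x4E003 [P=1 RW=1 US=0 PS=0]
  → PROTECTION_VIOLATION  (3 entries read)

Access #1 PA: 0x45CF8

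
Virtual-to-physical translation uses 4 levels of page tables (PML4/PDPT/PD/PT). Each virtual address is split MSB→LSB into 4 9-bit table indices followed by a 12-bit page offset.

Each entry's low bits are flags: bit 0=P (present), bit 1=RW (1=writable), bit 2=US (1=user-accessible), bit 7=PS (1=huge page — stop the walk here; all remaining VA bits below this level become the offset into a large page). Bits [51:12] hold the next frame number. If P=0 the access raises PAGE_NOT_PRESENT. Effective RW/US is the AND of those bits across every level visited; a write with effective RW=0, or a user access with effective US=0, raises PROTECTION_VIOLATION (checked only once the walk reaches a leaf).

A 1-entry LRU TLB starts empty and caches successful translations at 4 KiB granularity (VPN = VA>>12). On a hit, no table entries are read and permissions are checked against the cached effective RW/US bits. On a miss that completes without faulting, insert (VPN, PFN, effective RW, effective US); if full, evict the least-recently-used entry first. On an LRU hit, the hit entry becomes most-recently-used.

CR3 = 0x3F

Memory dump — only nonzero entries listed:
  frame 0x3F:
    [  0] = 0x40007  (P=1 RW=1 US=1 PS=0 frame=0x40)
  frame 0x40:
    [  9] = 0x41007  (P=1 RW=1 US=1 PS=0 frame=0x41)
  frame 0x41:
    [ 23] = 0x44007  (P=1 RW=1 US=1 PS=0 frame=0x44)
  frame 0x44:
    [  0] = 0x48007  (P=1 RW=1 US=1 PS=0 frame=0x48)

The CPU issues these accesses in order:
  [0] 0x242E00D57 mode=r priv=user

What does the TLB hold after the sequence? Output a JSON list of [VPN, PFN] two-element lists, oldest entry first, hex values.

Trace:
#0 VA=0x242E00D57 (r,user):
  [0] read 0x3F idx=0: raw=0x40007 flags P=1 W=1 U=1 S=0
  [1] read 0x40 idx=9: raw=0x41007 flags P=1 W=1 U=1 S=0
  [2] read 0x41 idx=23: raw=0x44007 flags P=1 W=1 U=1 S=0
  [3] read 0x44 idx=0: raw=0x48007 flags P=1 W=1 U=1 S=0
  ✓ 0x48D57  — 4 lookups

TLB: [["0x242E00", "0x48"]]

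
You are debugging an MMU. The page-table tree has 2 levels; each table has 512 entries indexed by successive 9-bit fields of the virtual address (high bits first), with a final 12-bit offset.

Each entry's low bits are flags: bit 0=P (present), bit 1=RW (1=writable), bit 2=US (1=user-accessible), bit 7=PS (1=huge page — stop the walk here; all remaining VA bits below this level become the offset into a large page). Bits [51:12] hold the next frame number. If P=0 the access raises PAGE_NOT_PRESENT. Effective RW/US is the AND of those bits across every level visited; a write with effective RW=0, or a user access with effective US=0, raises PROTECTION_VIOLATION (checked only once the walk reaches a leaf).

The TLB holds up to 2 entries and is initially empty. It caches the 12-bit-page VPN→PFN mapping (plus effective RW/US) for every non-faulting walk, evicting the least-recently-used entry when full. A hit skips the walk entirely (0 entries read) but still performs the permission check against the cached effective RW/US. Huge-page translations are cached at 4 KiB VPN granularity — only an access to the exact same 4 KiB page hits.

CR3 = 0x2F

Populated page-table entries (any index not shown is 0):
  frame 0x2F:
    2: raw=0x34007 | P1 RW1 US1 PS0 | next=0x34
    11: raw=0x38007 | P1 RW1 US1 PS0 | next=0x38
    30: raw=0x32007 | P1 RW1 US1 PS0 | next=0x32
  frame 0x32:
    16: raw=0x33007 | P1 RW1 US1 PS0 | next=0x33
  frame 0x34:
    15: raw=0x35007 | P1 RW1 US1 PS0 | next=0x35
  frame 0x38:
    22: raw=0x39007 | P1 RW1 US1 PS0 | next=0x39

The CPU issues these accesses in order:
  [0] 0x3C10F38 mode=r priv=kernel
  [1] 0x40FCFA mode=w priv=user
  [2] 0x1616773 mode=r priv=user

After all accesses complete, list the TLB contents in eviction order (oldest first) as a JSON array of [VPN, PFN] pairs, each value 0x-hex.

Per-access translation:
#0 VA=0x3C10F38 (r,kernel):
  lvl0: tbl 0x2F, slot 30 ⇒ 0x32007 (P1/RW1/US1/PS0)
  lvl1: tbl 0x32, slot 16 ⇒ 0x33007 (P1/RW1/US1/PS0)
  → PA=0x33F38  (2 entries read)
#1 VA=0x40FCFA (w,user):
  lvl0: tbl 0x2F, slot 2 ⇒ 0x34007 (P1/RW1/US1/PS0)
  lvl1: tbl 0x34, slot 15 ⇒ 0x35007 (P1/RW1/US1/PS0)
  → PA=0x35CFA  (2 entries read)
#2 VA=0x1616773 (r,user):
  lvl0: tbl 0x2F, slot 11 ⇒ 0x38007 (P1/RW1/US1/PS0)
  lvl1: tbl 0x38, slot 22 ⇒ 0x39007 (P1/RW1/US1/PS0)
  → PA=0x39773  (2 entries read)

TLB: [["0x40F", "0x35"], ["0x1616", "0x39"]]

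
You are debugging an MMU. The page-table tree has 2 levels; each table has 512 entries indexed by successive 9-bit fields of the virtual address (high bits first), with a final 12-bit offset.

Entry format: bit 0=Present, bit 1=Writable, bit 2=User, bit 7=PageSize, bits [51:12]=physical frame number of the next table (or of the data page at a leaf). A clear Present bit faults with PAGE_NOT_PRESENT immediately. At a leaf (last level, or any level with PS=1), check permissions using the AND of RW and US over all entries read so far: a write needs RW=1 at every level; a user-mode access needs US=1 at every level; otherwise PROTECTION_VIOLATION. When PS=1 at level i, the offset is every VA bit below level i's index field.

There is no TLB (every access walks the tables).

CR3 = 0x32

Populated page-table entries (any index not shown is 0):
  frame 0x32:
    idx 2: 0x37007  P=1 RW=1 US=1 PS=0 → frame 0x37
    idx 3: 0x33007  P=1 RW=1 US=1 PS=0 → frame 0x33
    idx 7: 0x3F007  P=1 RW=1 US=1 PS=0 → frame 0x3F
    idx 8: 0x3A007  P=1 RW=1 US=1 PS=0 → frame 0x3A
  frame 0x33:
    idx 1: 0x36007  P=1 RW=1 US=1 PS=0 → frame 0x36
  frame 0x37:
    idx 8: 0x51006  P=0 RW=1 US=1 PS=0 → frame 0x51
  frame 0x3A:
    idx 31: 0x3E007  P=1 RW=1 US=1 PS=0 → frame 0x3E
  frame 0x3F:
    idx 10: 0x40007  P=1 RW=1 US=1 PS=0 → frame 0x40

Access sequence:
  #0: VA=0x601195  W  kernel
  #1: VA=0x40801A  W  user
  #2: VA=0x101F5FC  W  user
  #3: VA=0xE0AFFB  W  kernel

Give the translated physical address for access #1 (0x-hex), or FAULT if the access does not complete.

Per-access translation:
#0 VA=0x601195 (w,kernel):
  lvl0: tbl 0x32, slot 3 ⇒ 0x33007 (P1/RW1/US1/PS0)
  lvl1: tbl 0x33, slot 1 ⇒ 0x36007 (P1/RW1/US1/PS0)
  → PA=0x36195  (2 entries read)
#1 VA=0x40801A (w,user):
  lvl0: tbl 0x32, slot 2 ⇒ 0x37007 (P1/RW1/US1/PS0)
  lvl1: tbl 0x37, slot 8 ⇒ 0x51006 (P0/RW1/US1/PS0)
  → PAGE_NOT_PRESENT  (2 entries read)
#2 VA=0x101F5FC (w,user):
  lvl0: tbl 0x32, slot 8 ⇒ 0x3A007 (P1/RW1/US1/PS0)
  lvl1: tbl 0x3A, slot 31 ⇒ 0x3E007 (P1/RW1/US1/PS0)
  → PA=0x3E5FC  (2 entries read)
#3 VA=0xE0AFFB (w,kernel):
  lvl0: tbl 0x32, slot 7 ⇒ 0x3F007 (P1/RW1/US1/PS0)
  lvl1: tbl 0x3F, slot 10 ⇒ 0x40007 (P1/RW1/US1/PS0)
  → PA=0x40FFB  (2 entries read)

Access #1 PA: FAULT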